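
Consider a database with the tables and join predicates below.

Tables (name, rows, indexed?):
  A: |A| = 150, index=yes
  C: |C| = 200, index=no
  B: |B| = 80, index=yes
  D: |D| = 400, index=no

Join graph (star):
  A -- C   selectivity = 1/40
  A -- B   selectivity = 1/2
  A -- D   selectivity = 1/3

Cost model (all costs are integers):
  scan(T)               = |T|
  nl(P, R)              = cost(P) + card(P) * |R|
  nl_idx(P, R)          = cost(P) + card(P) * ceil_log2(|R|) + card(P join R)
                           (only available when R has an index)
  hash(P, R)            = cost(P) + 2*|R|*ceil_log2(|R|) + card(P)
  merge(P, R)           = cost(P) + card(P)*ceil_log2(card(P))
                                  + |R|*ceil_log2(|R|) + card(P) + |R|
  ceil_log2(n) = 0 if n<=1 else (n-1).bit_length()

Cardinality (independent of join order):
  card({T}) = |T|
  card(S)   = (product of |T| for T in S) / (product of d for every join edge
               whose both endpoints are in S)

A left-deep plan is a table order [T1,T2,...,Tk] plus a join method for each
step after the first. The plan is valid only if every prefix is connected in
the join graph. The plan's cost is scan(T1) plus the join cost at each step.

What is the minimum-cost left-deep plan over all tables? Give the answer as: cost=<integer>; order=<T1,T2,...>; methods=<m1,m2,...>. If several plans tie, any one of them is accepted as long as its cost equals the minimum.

Selinger DP (subsets sized 1..n):
  {A}: scan cost=150, card=150
  {C}: scan cost=200, card=200
  {B}: scan cost=80, card=80
  {D}: scan cost=400, card=400
  {AC}: card=750; try (A,nl_idx)→2550, (A,hash)→2800, (C,merge)→3300, (A,merge)→3350, (C,hash)→3500, (C,nl)→30150 …(+1); best=2550 via (A,nl_idx)
  {AB}: card=6000; try (B,hash)→1420, (A,merge)→2070, (B,merge)→2140, (A,hash)→2560, (A,nl_idx)→6720, (B,nl_idx)→7200 …(+2); best=1420 via (B,hash)
  {AD}: card=20000; try (A,hash)→3200, (D,merge)→5500, (A,merge)→5750, (D,hash)→7500, (A,nl_idx)→23600, (D,nl)→60150 …(+1); best=3200 via (A,hash)
  {ABC}: card=30000; try (B,hash)→4420, (C,hash)→10620, (B,merge)→11440, (B,nl_idx)→37800, (B,nl)→62550, (C,merge)→87220 …(+1); best=4420 via (B,hash)
  {ACD}: card=100000; try (D,hash)→10500, (D,merge)→14800, (C,hash)→26400, (D,nl)→302550, (C,merge)→325000, (C,nl)→4003200; best=10500 via (D,hash)
  {ABD}: card=800000; try (D,hash)→14620, (B,hash)→24320, (D,merge)→89420, (B,merge)→323840, (B,nl_idx)→943200, (B,nl)→1603200 …(+1); best=14620 via (D,hash)
  {ABCD}: card=4000000; try (D,hash)→41620, (B,hash)→111620, (D,merge)→488420, (C,hash)→817820, (B,merge)→1811140, (B,nl_idx)→4710500 …(+4); best=41620 via (D,hash)

cost=41620; order=C,A,B,D; methods=nl_idx,hash,hash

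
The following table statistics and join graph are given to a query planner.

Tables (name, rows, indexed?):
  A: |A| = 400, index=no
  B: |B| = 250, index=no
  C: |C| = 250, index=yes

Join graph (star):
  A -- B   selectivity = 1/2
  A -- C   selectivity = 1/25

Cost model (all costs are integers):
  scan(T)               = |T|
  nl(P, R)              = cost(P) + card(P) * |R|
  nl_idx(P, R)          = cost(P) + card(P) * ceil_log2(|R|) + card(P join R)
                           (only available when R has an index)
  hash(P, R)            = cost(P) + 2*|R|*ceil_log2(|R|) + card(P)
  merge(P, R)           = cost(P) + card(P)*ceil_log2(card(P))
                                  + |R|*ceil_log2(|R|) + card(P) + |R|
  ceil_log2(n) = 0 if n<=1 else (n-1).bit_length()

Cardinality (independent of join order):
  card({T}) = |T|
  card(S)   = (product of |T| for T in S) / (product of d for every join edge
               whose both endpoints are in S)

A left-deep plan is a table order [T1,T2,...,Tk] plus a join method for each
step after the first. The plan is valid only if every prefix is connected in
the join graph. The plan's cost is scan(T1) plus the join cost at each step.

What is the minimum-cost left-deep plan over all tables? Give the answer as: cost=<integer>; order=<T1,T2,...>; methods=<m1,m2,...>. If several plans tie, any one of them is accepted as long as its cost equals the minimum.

Selinger DP (subsets sized 1..n):
  {A}: scan cost=400, card=400
  {B}: scan cost=250, card=250
  {C}: scan cost=250, card=250
  {AB}: card=50000; try (B,hash)→4800, (A,merge)→6500, (B,merge)→6650, (A,hash)→7700, (A,nl)→100250, (B,nl)→100400; best=4800 via (B,hash)
  {AC}: card=4000; try (C,hash)→4800, (A,merge)→6500, (C,merge)→6650, (C,nl_idx)→7600, (A,hash)→7700, (A,nl)→100250 …(+1); best=4800 via (C,hash)
  {ABC}: card=500000; try (B,hash)→12800, (C,hash)→58800, (B,merge)→59050, (C,merge)→857050, (C,nl_idx)→904800, (B,nl)→1004800 …(+1); best=12800 via (B,hash)

cost=12800; order=A,C,B; methods=hash,hash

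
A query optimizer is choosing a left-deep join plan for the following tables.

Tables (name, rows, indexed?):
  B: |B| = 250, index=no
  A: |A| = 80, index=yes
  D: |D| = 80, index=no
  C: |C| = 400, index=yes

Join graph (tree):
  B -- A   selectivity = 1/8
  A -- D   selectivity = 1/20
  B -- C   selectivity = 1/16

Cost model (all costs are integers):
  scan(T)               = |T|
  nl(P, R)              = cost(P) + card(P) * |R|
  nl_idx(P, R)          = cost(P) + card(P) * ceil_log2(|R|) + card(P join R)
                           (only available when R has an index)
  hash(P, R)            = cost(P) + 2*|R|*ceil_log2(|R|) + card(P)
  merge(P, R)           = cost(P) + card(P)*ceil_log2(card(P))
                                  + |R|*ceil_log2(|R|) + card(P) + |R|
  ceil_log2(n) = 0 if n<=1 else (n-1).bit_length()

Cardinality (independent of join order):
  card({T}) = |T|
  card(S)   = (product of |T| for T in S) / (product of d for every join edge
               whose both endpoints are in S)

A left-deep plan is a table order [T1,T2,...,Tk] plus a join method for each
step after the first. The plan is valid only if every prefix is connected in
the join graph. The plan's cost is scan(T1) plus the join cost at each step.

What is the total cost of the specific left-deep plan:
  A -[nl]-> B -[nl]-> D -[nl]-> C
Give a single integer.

step 1: scan A: cost=80, card=80
step 2: join B via nl
    card(P join B) = 80*250/(8) = 2500
    cost = 80 + 80*250 = 20080
step 3: join D via nl
    card(P join D) = 2500*80/(20) = 10000
    cost = 20080 + 2500*80 = 220080
step 4: join C via nl
    card(P join C) = 10000*400/(16) = 250000
    cost = 220080 + 10000*400 = 4220080

4220080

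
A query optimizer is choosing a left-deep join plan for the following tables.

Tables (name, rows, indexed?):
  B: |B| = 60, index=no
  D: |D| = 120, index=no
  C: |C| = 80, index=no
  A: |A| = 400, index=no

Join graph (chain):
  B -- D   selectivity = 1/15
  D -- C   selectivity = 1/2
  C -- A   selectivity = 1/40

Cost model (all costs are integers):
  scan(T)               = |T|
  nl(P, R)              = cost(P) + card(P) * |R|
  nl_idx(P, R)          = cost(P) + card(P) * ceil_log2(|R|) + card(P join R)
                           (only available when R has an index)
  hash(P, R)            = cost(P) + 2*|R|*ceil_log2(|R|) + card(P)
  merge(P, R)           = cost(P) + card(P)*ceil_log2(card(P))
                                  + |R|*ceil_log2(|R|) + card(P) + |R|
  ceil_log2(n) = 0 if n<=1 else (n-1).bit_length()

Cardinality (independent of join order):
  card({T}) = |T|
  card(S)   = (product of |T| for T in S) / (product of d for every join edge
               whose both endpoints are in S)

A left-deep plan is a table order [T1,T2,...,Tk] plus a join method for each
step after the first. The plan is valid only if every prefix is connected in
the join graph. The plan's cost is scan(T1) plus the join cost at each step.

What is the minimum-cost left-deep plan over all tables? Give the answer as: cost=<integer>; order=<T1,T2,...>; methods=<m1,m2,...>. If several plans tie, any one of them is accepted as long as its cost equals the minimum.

cost=28960; order=D,B,C,A; methods=hash,hash,hash

Selinger DP (subsets sized 1..n):
  {B}: scan cost=60, card=60
  {D}: scan cost=120, card=120
  {C}: scan cost=80, card=80
  {A}: scan cost=400, card=400
  {BD}: card=480; try (B,hash)→960, (D,merge)→1440, (B,merge)→1500, (D,hash)→1800, (D,nl)→7260, (B,nl)→7320; best=960 via (B,hash)
  {CD}: card=4800; try (C,hash)→1360, (D,merge)→1680, (C,merge)→1720, (D,hash)→1840, (D,nl)→9680, (C,nl)→9720; best=1360 via (C,hash)
  {AC}: card=800; try (C,hash)→1920, (A,merge)→4720, (C,merge)→5040, (A,hash)→7360, (A,nl)→32080, (C,nl)→32400; best=1920 via (C,hash)
  {BCD}: card=19200; try (C,hash)→2560, (C,merge)→6400, (B,hash)→6880, (C,nl)→39360, (B,merge)→68980, (B,nl)→289360; best=2560 via (C,hash)
  {ACD}: card=48000; try (D,hash)→4400, (D,merge)→11680, (A,hash)→13360, (A,merge)→72560, (D,nl)→97920, (A,nl)→1921360; best=4400 via (D,hash)
  {ABCD}: card=192000; try (A,hash)→28960, (B,hash)→53120, (A,merge)→313760, (B,merge)→820820, (B,nl)→2884400, (A,nl)→7682560; best=28960 via (A,hash)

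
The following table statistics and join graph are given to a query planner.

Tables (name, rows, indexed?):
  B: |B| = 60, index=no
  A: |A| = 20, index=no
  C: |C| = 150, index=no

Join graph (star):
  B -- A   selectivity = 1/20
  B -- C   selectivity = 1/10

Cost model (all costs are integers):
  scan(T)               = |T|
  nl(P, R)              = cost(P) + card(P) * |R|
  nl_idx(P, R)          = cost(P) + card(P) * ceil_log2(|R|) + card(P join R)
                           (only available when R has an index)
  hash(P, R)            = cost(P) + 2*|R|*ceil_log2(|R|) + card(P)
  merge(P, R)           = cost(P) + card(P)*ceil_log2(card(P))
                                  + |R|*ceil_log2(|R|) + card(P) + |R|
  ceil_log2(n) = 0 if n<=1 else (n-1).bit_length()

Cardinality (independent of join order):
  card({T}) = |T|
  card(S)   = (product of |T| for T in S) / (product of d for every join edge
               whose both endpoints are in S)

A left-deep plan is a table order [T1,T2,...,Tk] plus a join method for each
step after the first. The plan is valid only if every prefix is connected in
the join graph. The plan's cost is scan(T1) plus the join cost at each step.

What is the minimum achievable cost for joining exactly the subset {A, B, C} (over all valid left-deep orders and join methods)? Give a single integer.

2090

Selinger DP over subsets of {A,B,C}:
  {B}: scan cost=60, card=60
  {A}: scan cost=20, card=20
  {C}: scan cost=150, card=150
  {AB}: card=60; try (A,hash)→320, (B,merge)→560, (A,merge)→600, (B,hash)→760, (B,nl)→1220, (A,nl)→1260; best=320 via (A,hash)
  {BC}: card=900; try (B,hash)→1020, (C,merge)→1830, (B,merge)→1920, (C,hash)→2520, (C,nl)→9060, (B,nl)→9150; best=1020 via (B,hash)
  {ABC}: card=900; try (C,merge)→2090, (A,hash)→2120, (C,hash)→2780, (C,nl)→9320, (A,merge)→11040, (A,nl)→19020; best=2090 via (C,merge)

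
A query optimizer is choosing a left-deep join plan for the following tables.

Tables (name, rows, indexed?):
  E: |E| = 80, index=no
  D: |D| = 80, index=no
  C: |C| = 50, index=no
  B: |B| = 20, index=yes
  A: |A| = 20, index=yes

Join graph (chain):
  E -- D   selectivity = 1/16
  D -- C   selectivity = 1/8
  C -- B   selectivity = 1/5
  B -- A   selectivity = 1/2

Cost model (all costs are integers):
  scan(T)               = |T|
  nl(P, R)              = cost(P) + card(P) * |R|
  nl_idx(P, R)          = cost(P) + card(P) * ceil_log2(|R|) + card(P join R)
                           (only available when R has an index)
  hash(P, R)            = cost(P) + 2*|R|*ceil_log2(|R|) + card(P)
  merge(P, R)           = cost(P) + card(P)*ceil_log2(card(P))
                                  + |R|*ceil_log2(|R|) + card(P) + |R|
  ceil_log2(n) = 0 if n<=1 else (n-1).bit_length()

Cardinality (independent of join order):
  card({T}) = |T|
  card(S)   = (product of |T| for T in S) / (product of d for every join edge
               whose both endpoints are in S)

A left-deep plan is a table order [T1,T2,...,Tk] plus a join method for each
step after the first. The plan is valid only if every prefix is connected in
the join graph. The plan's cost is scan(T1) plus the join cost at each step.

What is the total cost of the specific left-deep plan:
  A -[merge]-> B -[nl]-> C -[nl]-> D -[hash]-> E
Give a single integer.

step 1: scan A: cost=20, card=20
step 2: join B via merge
    card(P join B) = 20*20/(2) = 200
    cost = 20 + 20*5 + 20*5 + 20 + 20 = 260
step 3: join C via nl
    card(P join C) = 200*50/(5) = 2000
    cost = 260 + 200*50 = 10260
step 4: join D via nl
    card(P join D) = 2000*80/(8) = 20000
    cost = 10260 + 2000*80 = 170260
step 5: join E via hash
    card(P join E) = 20000*80/(16) = 100000
    cost = 170260 + 2*80*7 + 20000 = 191380

191380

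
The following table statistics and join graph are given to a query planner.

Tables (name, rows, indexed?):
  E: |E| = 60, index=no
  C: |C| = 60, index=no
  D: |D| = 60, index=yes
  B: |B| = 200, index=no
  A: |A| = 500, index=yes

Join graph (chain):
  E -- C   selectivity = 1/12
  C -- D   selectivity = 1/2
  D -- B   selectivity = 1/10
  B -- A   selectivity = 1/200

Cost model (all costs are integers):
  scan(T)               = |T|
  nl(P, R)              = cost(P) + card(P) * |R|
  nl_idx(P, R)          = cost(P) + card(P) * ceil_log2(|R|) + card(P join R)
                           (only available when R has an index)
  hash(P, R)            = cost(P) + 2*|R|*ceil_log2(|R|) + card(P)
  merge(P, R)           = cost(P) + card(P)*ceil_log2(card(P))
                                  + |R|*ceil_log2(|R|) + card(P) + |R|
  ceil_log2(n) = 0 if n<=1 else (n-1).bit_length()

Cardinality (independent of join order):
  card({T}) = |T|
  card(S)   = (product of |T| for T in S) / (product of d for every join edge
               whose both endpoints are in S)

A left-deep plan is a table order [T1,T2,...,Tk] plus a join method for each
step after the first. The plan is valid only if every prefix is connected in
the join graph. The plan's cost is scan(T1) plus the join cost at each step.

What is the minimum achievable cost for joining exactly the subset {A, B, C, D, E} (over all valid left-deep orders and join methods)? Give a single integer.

98160

Selinger DP over subsets of {A,B,C,D,E}:
  {E}: scan cost=60, card=60
  {C}: scan cost=60, card=60
  {D}: scan cost=60, card=60
  {B}: scan cost=200, card=200
  {A}: scan cost=500, card=500
  {CE}: card=300; try (E,hash)→840, (C,hash)→840, (E,merge)→900, (C,merge)→900, (E,nl)→3660, (C,nl)→3660; best=840 via (E,hash)
  {CD}: card=1800; try (D,hash)→840, (C,hash)→840, (D,merge)→900, (C,merge)→900, (D,nl_idx)→2220, (D,nl)→3660 …(+1); best=840 via (D,hash)
  {BD}: card=1200; try (D,hash)→1120, (B,merge)→2280, (D,merge)→2420, (D,nl_idx)→2600, (B,hash)→3320, (B,nl)→12060 …(+1); best=1120 via (D,hash)
  {AB}: card=500; try (A,nl_idx)→2500, (B,hash)→4200, (A,merge)→7000, (B,merge)→7300, (A,hash)→9400, (A,nl)→100200 …(+1); best=2500 via (A,nl_idx)
  {CDE}: card=9000; try (D,hash)→1860, (E,hash)→3360, (D,merge)→4260, (D,nl_idx)→11640, (D,nl)→18840, (E,merge)→22860 …(+1); best=1860 via (D,hash)
  {BCD}: card=36000; try (C,hash)→3040, (B,hash)→5840, (C,merge)→15940, (B,merge)→24240, (C,nl)→73120, (B,nl)→360840; best=3040 via (C,hash)
  {ABD}: card=3000; try (D,hash)→3720, (D,merge)→7920, (D,nl_idx)→8500, (A,hash)→11320, (A,nl_idx)→14920, (A,merge)→20520 …(+2); best=3720 via (D,hash)
  {BCDE}: card=180000; try (B,hash)→14060, (E,hash)→39760, (B,merge)→138660, (E,merge)→615460, (B,nl)→1801860, (E,nl)→2163040; best=14060 via (B,hash)
  {ABCD}: card=90000; try (C,hash)→7440, (C,merge)→43140, (A,hash)→48040, (C,nl)→183720, (A,nl_idx)→417040, (A,merge)→620040 …(+1); best=7440 via (C,hash)
  {ABCDE}: card=450000; try (E,hash)→98160, (A,hash)→203060, (E,merge)→1627860, (A,nl_idx)→2084060, (A,merge)→3439060, (E,nl)→5407440 …(+1); best=98160 via (E,hash)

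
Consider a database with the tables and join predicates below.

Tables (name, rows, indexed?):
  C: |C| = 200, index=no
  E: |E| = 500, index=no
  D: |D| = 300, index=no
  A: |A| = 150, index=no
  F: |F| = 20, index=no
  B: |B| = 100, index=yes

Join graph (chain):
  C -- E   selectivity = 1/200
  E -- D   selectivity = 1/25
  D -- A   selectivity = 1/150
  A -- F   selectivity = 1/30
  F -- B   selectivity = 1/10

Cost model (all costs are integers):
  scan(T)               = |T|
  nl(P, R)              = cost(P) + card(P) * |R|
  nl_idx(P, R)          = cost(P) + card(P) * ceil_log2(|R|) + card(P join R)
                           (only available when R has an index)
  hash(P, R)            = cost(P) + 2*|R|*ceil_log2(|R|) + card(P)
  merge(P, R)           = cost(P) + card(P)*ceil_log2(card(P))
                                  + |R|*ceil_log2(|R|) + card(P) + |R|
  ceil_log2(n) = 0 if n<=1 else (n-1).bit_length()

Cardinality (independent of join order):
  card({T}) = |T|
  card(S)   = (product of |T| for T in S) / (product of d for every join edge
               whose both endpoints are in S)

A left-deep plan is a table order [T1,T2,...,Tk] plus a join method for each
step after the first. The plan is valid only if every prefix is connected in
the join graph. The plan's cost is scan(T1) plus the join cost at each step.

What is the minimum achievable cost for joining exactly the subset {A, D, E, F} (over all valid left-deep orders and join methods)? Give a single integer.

10300

Selinger DP over subsets of {A,D,E,F}:
  {E}: scan cost=500, card=500
  {D}: scan cost=300, card=300
  {A}: scan cost=150, card=150
  {F}: scan cost=20, card=20
  {DE}: card=6000; try (D,hash)→6400, (E,merge)→8300, (D,merge)→8500, (E,hash)→9600, (E,nl)→150300, (D,nl)→150500; best=6400 via (D,hash)
  {AD}: card=300; try (A,hash)→3000, (D,merge)→4500, (A,merge)→4650, (D,hash)→5700, (D,nl)→45150, (A,nl)→45300; best=3000 via (A,hash)
  {AF}: card=100; try (F,hash)→500, (A,merge)→1490, (F,merge)→1620, (A,hash)→2440, (A,nl)→3020, (F,nl)→3150; best=500 via (F,hash)
  {ADE}: card=6000; try (E,merge)→11000, (E,hash)→12300, (A,hash)→14800, (A,merge)→91750, (E,nl)→153000, (A,nl)→906400; best=11000 via (E,merge)
  {ADF}: card=200; try (F,hash)→3500, (D,merge)→4300, (D,hash)→6000, (F,merge)→6120, (F,nl)→9000, (D,nl)→30500; best=3500 via (F,hash)
  {ADEF}: card=4000; try (E,merge)→10300, (E,hash)→12700, (F,hash)→17200, (F,merge)→95120, (E,nl)→103500, (F,nl)→131000; best=10300 via (E,merge)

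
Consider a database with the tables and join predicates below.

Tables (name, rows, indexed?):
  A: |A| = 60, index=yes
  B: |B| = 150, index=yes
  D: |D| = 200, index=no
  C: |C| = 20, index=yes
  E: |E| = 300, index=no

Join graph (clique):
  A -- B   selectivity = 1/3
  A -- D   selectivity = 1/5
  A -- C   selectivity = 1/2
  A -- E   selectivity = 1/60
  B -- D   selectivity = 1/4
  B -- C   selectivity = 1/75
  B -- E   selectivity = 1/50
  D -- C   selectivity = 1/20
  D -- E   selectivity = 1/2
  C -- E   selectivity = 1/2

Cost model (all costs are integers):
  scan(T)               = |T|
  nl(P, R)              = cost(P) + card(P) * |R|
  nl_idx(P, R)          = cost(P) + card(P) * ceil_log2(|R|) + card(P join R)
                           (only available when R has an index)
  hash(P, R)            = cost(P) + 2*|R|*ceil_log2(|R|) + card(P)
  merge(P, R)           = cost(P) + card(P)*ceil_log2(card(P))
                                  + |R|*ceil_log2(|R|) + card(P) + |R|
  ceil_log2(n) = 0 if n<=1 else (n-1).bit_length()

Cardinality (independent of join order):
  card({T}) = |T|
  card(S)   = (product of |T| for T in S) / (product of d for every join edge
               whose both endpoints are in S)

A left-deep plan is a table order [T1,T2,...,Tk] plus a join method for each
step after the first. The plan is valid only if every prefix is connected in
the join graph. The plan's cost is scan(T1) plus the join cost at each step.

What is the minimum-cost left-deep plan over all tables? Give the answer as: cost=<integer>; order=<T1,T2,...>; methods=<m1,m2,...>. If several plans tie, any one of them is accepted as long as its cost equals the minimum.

cost=6160; order=C,B,E,A,D; methods=nl_idx,merge,nl_idx,merge

Selinger DP (subsets sized 1..n):
  {A}: scan cost=60, card=60
  {B}: scan cost=150, card=150
  {D}: scan cost=200, card=200
  {C}: scan cost=20, card=20
  {E}: scan cost=300, card=300
  {AB}: card=3000; try (A,hash)→1020, (B,merge)→1830, (A,merge)→1920, (B,hash)→2520, (B,nl_idx)→3540, (A,nl_idx)→4050 …(+2); best=1020 via (A,hash)
  {AD}: card=2400; try (A,hash)→1120, (D,merge)→2280, (A,merge)→2420, (D,hash)→3320, (A,nl_idx)→3800, (D,nl)→12060 …(+1); best=1120 via (A,hash)
  {AC}: card=600; try (C,hash)→320, (A,merge)→560, (C,merge)→600, (A,nl_idx)→740, (A,hash)→760, (C,nl_idx)→960 …(+2); best=320 via (C,hash)
  {AE}: card=300; try (A,hash)→1320, (A,nl_idx)→2400, (E,merge)→3480, (A,merge)→3720, (E,hash)→5520, (E,nl)→18060 …(+1); best=1320 via (A,hash)
  {BD}: card=7500; try (B,hash)→2800, (D,merge)→3300, (B,merge)→3350, (D,hash)→3500, (B,nl_idx)→9300, (D,nl)→30150 …(+1); best=2800 via (B,hash)
  {BC}: card=40; try (B,nl_idx)→220, (C,hash)→500, (C,nl_idx)→940, (B,merge)→1490, (C,merge)→1620, (B,hash)→2440 …(+2); best=220 via (B,nl_idx)
  {BE}: card=900; try (B,hash)→3000, (B,nl_idx)→3600, (E,merge)→4500, (B,merge)→4650, (E,hash)→5700, (E,nl)→45150 …(+1); best=3000 via (B,hash)
  {CD}: card=200; try (C,hash)→600, (C,nl_idx)→1400, (D,merge)→1940, (C,merge)→2120, (D,hash)→3240, (D,nl)→4020 …(+1); best=600 via (C,hash)
  {DE}: card=30000; try (D,hash)→3800, (E,merge)→5000, (D,merge)→5100, (E,hash)→5800, (E,nl)→60200, (D,nl)→60300; best=3800 via (D,hash)
  {CE}: card=3000; try (C,hash)→800, (E,merge)→3140, (C,merge)→3420, (C,nl_idx)→4800, (E,hash)→5440, (E,nl)→6020 …(+1); best=800 via (C,hash)
  {ABD}: card=30000; try (B,hash)→5920, (D,hash)→7220, (A,hash)→11020, (B,merge)→33670, (D,merge)→41820, (B,nl_idx)→50320 …(+5); best=5920 via (B,hash)
  {ABC}: card=400; try (A,nl_idx)→860, (A,merge)→920, (A,hash)→980, (A,nl)→2620, (B,hash)→3320, (C,hash)→4220 …(+6); best=860 via (A,nl_idx)
  {ABE}: card=300; try (B,hash)→4020, (B,nl_idx)→4020, (A,hash)→4620, (B,merge)→5670, (A,nl_idx)→8700, (E,hash)→9420 …(+5); best=4020 via (B,hash)
  {ACD}: card=1200; try (A,hash)→1520, (A,merge)→2820, (A,nl_idx)→3000, (C,hash)→3720, (D,hash)→4120, (D,merge)→8720 …(+5); best=1520 via (A,hash)
  {ADE}: card=6000; try (D,hash)→4820, (D,merge)→6120, (E,hash)→8920, (A,hash)→34520, (E,merge)→35320, (D,nl)→61320 …(+4); best=4820 via (D,hash)
  {ACE}: card=1500; try (C,hash)→1820, (C,nl_idx)→4320, (C,merge)→4440, (A,hash)→4520, (E,hash)→6320, (C,nl)→7320 …(+5); best=1820 via (C,hash)
  {BCD}: card=100; try (D,merge)→2300, (B,nl_idx)→2300, (B,hash)→3200, (D,hash)→3460, (B,merge)→3750, (D,nl)→8220 …(+5); best=2300 via (D,merge)
  {BDE}: card=22500; try (D,hash)→7100, (D,merge)→14700, (E,hash)→15700, (B,hash)→36200, (E,merge)→110800, (D,nl)→183000 …(+4); best=7100 via (D,hash)
  {BCE}: card=120; try (E,merge)→3500, (C,hash)→4100, (E,hash)→5660, (B,hash)→6200, (C,nl_idx)→7620, (E,nl)→12220 …(+5); best=3500 via (E,merge)
  {CDE}: card=15000; try (E,merge)→5400, (E,hash)→6200, (D,hash)→7000, (C,hash)→34000, (D,merge)→41600, (E,nl)→60600 …(+4); best=5400 via (E,merge)
  {ABCD}: card=200; try (A,nl_idx)→3100, (A,hash)→3120, (A,merge)→3520, (D,hash)→4460, (B,hash)→5120, (D,merge)→6660 …(+9); best=3100 via (A,nl_idx)
  {ABDE}: card=1500; try (D,hash)→7520, (D,merge)→8820, (B,hash)→13220, (A,hash)→30320, (E,hash)→41320, (B,nl_idx)→54320 …(+8); best=7520 via (D,hash)
  {ABCE}: card=20; try (A,nl_idx)→4240, (A,hash)→4340, (C,hash)→4520, (A,merge)→4880, (C,nl_idx)→5540, (B,hash)→5720 …(+9); best=4240 via (A,nl_idx)
  {ACDE}: card=1500; try (D,hash)→6520, (E,hash)→8120, (C,hash)→11020, (E,merge)→18920, (A,hash)→21120, (D,merge)→21620 …(+8); best=6520 via (D,hash)
  {BCDE}: card=150; try (E,merge)→6100, (D,merge)→6260, (D,hash)→6820, (E,hash)→7800, (B,hash)→22800, (D,nl)→27500 …(+8); best=6100 via (E,merge)
  {ABCDE}: card=5; try (D,merge)→6160, (A,hash)→6970, (A,nl_idx)→7005, (D,hash)→7460, (A,merge)→7870, (E,merge)→7900 …(+12); best=6160 via (D,merge)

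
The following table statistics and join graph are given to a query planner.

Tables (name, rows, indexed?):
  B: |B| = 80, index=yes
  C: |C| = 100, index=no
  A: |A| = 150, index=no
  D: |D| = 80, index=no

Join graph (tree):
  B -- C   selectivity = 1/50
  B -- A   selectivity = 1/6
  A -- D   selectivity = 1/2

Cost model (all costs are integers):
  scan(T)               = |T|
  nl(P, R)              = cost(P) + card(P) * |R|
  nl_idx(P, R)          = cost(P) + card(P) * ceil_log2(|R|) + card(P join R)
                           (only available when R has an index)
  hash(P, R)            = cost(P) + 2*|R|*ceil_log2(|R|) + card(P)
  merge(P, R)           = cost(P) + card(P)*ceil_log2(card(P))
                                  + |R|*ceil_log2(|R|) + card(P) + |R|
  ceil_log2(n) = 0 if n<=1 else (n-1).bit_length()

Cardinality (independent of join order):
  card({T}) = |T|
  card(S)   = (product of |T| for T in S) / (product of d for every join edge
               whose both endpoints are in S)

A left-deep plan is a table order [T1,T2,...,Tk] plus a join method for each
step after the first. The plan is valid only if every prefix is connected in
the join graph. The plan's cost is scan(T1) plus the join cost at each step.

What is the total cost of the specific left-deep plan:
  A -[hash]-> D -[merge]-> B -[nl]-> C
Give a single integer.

step 1: scan A: cost=150, card=150
step 2: join D via hash
    card(P join D) = 150*80/(2) = 6000
    cost = 150 + 2*80*7 + 150 = 1420
step 3: join B via merge
    card(P join B) = 6000*80/(6) = 80000
    cost = 1420 + 6000*13 + 80*7 + 6000 + 80 = 86060
step 4: join C via nl
    card(P join C) = 80000*100/(50) = 160000
    cost = 86060 + 80000*100 = 8086060

8086060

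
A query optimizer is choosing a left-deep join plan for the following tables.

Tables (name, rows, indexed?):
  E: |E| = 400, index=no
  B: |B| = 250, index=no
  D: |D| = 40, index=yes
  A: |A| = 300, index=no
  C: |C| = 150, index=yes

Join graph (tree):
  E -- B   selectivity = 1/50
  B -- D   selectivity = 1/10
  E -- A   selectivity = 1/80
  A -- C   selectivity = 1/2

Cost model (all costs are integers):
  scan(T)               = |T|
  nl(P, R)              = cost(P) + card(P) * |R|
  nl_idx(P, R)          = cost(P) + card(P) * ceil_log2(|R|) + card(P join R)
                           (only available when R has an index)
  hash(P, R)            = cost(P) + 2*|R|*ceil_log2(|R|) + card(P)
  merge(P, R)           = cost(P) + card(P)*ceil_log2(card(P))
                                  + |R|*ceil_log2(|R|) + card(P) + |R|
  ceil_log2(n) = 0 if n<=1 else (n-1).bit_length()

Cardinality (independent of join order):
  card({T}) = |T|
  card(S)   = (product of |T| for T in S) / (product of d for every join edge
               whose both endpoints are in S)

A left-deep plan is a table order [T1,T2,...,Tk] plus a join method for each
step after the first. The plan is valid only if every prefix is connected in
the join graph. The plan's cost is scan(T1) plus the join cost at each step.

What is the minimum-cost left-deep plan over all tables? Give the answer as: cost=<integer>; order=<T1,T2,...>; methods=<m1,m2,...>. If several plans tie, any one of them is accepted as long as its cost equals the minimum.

Selinger DP (subsets sized 1..n):
  {E}: scan cost=400, card=400
  {B}: scan cost=250, card=250
  {D}: scan cost=40, card=40
  {A}: scan cost=300, card=300
  {C}: scan cost=150, card=150
  {BE}: card=2000; try (B,hash)→4800, (E,merge)→6500, (B,merge)→6650, (E,hash)→7700, (E,nl)→100250, (B,nl)→100400; best=4800 via (B,hash)
  {AE}: card=1500; try (A,hash)→6200, (E,merge)→7300, (A,merge)→7400, (E,hash)→7800, (E,nl)→120300, (A,nl)→120400; best=6200 via (A,hash)
  {BD}: card=1000; try (D,hash)→980, (B,merge)→2570, (D,nl_idx)→2750, (D,merge)→2780, (B,hash)→4080, (B,nl)→10040 …(+1); best=980 via (D,hash)
  {AC}: card=22500; try (C,hash)→3000, (A,merge)→4500, (C,merge)→4650, (A,hash)→5700, (C,nl_idx)→25200, (A,nl)→45150 …(+1); best=3000 via (C,hash)
  {BDE}: card=8000; try (D,hash)→7280, (E,hash)→9180, (E,merge)→15980, (D,nl_idx)→24800, (D,merge)→29080, (D,nl)→84800 …(+1); best=7280 via (D,hash)
  {ABE}: card=7500; try (B,hash)→11700, (A,hash)→12200, (B,merge)→26450, (A,merge)→31800, (B,nl)→381200, (A,nl)→604800; best=11700 via (B,hash)
  {ACE}: card=112500; try (C,hash)→10100, (C,merge)→25550, (E,hash)→32700, (C,nl_idx)→130700, (C,nl)→231200, (E,merge)→367000 …(+1); best=10100 via (C,hash)
  {ABDE}: card=30000; try (D,hash)→19680, (A,hash)→20680, (D,nl_idx)→86700, (D,merge)→116980, (A,merge)→122280, (D,nl)→311700 …(+1); best=19680 via (D,hash)
  {ABCE}: card=562500; try (C,hash)→21600, (C,merge)→118050, (B,hash)→126600, (C,nl_idx)→634200, (C,nl)→1136700, (B,merge)→2037350 …(+1); best=21600 via (C,hash)
  {ABCDE}: card=2250000; try (C,hash)→52080, (C,merge)→501030, (D,hash)→584580, (C,nl_idx)→2509680, (C,nl)→4519680, (D,nl_idx)→5646600 …(+2); best=52080 via (C,hash)

cost=52080; order=E,A,B,D,C; methods=hash,hash,hash,hash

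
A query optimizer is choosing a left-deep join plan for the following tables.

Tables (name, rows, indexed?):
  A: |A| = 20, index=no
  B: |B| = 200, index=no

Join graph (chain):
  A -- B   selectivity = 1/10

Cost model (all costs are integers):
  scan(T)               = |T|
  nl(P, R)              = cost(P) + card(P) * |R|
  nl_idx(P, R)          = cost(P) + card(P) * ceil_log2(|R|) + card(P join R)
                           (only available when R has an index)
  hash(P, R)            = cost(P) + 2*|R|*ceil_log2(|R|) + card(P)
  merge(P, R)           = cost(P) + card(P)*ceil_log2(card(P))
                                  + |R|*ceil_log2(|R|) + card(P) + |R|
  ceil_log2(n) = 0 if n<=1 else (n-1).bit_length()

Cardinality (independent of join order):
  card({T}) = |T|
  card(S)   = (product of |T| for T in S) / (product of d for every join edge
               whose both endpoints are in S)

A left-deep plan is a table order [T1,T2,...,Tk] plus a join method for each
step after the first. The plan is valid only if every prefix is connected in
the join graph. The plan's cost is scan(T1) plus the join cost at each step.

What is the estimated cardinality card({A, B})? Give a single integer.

400

Tables in S: A(20), B(200)
Edges inside S: A-B(d=10)
numerator = 20 * 200 = 4000
denominator = 10 = 10
card(S) = 4000 / 10 = 400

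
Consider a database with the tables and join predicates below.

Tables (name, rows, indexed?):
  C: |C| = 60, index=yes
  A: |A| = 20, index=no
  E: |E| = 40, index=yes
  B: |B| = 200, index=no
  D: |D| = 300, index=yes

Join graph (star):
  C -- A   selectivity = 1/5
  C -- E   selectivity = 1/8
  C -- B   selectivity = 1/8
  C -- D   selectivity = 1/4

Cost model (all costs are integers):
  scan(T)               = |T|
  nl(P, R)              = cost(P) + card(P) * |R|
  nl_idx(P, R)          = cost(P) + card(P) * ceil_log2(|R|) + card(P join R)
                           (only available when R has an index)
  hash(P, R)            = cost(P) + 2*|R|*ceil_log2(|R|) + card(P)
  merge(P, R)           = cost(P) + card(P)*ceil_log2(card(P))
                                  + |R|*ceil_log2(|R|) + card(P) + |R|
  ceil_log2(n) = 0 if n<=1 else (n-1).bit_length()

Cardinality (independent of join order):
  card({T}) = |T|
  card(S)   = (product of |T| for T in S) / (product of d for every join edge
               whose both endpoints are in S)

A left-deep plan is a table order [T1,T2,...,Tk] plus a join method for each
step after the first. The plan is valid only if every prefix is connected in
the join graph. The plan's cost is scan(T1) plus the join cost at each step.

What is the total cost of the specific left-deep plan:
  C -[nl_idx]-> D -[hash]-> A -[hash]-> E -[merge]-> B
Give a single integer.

1650080

step 1: scan C: cost=60, card=60
step 2: join D via nl_idx
    card(P join D) = 60*300/(4) = 4500
    cost = 60 + 60*9 + 4500 = 5100
step 3: join A via hash
    card(P join A) = 4500*20/(5) = 18000
    cost = 5100 + 2*20*5 + 4500 = 9800
step 4: join E via hash
    card(P join E) = 18000*40/(8) = 90000
    cost = 9800 + 2*40*6 + 18000 = 28280
step 5: join B via merge
    card(P join B) = 90000*200/(8) = 2250000
    cost = 28280 + 90000*17 + 200*8 + 90000 + 200 = 1650080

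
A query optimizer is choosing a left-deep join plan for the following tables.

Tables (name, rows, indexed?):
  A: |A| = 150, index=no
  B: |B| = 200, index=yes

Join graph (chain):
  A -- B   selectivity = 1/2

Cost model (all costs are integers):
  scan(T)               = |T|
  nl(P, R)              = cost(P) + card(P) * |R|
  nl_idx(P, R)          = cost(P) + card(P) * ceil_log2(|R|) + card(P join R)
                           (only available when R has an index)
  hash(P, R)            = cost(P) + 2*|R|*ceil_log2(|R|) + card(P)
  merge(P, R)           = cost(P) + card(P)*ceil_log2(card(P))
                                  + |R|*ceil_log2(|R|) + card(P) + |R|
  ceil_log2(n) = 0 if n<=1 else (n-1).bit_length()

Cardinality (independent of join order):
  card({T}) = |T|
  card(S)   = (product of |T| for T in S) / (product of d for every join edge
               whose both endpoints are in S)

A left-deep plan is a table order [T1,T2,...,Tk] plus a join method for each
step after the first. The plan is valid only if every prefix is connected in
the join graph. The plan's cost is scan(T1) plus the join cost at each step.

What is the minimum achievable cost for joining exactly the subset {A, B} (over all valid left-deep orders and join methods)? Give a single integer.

2800

Selinger DP over subsets of {A,B}:
  {A}: scan cost=150, card=150
  {B}: scan cost=200, card=200
  {AB}: card=15000; try (A,hash)→2800, (B,merge)→3300, (A,merge)→3350, (B,hash)→3500, (B,nl_idx)→16350, (B,nl)→30150 …(+1); best=2800 via (A,hash)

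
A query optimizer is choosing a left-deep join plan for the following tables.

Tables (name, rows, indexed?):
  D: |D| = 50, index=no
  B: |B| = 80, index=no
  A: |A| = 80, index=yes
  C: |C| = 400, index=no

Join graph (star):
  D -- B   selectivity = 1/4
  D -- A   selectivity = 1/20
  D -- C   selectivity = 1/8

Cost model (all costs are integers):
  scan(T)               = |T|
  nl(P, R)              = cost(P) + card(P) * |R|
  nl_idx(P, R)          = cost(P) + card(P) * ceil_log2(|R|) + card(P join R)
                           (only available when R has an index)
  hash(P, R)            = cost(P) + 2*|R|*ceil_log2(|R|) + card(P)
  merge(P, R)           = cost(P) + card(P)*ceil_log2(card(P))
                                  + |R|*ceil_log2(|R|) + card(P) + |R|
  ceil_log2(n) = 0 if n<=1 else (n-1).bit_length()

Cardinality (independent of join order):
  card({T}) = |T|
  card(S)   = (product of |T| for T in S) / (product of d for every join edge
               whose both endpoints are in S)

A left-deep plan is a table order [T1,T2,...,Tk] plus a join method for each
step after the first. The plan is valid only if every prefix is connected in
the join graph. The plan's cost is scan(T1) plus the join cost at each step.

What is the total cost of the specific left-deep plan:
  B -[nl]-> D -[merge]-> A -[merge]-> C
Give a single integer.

71720

step 1: scan B: cost=80, card=80
step 2: join D via nl
    card(P join D) = 80*50/(4) = 1000
    cost = 80 + 80*50 = 4080
step 3: join A via merge
    card(P join A) = 1000*80/(20) = 4000
    cost = 4080 + 1000*10 + 80*7 + 1000 + 80 = 15720
step 4: join C via merge
    card(P join C) = 4000*400/(8) = 200000
    cost = 15720 + 4000*12 + 400*9 + 4000 + 400 = 71720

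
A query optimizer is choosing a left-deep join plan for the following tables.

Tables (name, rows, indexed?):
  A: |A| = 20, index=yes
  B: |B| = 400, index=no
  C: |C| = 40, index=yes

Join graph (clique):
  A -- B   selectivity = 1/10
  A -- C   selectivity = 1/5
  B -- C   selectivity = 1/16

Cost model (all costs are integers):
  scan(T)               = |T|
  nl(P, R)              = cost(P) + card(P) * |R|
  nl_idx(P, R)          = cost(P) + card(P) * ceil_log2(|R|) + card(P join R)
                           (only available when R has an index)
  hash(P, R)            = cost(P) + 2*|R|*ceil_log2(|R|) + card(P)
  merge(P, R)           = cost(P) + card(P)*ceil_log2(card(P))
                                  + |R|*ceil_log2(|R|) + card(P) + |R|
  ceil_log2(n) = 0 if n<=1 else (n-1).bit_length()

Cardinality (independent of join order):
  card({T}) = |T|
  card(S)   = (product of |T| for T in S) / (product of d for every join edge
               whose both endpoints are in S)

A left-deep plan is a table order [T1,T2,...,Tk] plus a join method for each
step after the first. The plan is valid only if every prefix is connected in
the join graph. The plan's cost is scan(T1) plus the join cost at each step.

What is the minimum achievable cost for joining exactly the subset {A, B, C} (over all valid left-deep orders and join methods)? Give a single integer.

Selinger DP over subsets of {A,B,C}:
  {A}: scan cost=20, card=20
  {B}: scan cost=400, card=400
  {C}: scan cost=40, card=40
  {AB}: card=800; try (A,hash)→1000, (A,nl_idx)→3200, (B,merge)→4140, (A,merge)→4520, (B,hash)→7240, (B,nl)→8020 …(+1); best=1000 via (A,hash)
  {AC}: card=160; try (A,hash)→280, (C,nl_idx)→300, (A,nl_idx)→400, (C,merge)→420, (A,merge)→440, (C,hash)→520 …(+2); best=280 via (A,hash)
  {BC}: card=1000; try (C,hash)→1280, (C,nl_idx)→3800, (B,merge)→4320, (C,merge)→4680, (B,hash)→7280, (B,nl)→16040 …(+1); best=1280 via (C,hash)
  {ABC}: card=400; try (C,hash)→2280, (A,hash)→2480, (B,merge)→5720, (C,nl_idx)→6200, (A,nl_idx)→6680, (B,hash)→7640 …(+5); best=2280 via (C,hash)

2280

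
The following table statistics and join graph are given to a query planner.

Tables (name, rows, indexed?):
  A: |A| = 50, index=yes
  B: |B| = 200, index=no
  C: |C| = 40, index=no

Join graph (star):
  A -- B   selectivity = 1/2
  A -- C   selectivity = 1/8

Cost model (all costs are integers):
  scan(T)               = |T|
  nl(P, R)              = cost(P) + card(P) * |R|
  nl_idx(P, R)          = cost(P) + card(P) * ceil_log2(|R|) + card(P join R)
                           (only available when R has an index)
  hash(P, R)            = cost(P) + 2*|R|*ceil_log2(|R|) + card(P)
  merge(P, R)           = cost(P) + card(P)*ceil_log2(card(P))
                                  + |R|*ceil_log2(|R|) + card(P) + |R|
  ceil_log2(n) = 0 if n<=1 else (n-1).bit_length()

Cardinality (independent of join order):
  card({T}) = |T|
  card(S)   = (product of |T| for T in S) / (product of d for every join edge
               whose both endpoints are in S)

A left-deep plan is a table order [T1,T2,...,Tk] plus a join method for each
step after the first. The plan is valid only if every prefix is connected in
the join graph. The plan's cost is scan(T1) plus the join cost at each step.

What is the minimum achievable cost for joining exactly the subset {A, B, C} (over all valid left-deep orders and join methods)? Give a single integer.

Selinger DP over subsets of {A,B,C}:
  {A}: scan cost=50, card=50
  {B}: scan cost=200, card=200
  {C}: scan cost=40, card=40
  {AB}: card=5000; try (A,hash)→1000, (B,merge)→2200, (A,merge)→2350, (B,hash)→3300, (A,nl_idx)→6400, (B,nl)→10050 …(+1); best=1000 via (A,hash)
  {AC}: card=250; try (A,nl_idx)→530, (C,hash)→580, (A,merge)→670, (C,merge)→680, (A,hash)→680, (A,nl)→2040 …(+1); best=530 via (A,nl_idx)
  {ABC}: card=25000; try (B,hash)→3980, (B,merge)→4580, (C,hash)→6480, (B,nl)→50530, (C,merge)→71280, (C,nl)→201000; best=3980 via (B,hash)

3980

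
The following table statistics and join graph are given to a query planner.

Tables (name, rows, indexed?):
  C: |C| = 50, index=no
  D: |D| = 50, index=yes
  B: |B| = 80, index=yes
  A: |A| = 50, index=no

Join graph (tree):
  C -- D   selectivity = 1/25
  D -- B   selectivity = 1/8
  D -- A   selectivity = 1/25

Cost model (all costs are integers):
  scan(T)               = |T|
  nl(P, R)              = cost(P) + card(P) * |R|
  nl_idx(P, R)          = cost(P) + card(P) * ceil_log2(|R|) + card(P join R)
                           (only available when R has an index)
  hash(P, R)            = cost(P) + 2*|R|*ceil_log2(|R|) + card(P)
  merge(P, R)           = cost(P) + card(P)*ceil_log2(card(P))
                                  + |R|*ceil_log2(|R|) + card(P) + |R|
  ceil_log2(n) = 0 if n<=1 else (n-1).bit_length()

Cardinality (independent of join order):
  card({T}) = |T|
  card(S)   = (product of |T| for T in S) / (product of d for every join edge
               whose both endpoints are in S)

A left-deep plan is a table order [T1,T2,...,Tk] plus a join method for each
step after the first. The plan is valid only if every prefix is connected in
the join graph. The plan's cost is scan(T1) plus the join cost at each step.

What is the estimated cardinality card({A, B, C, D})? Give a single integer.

2000

Tables in S: A(50), B(80), C(50), D(50)
Edges inside S: C-D(d=25), D-B(d=8), D-A(d=25)
numerator = 50 * 80 * 50 * 50 = 10000000
denominator = 25 * 8 * 25 = 5000
card(S) = 10000000 / 5000 = 2000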